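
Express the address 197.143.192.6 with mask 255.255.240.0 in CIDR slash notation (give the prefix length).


Binary: 11111111.11111111.11110000.00000000
Count leading 1s
Prefix: /20


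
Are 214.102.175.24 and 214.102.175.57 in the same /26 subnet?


Mask: 255.255.255.192
214.102.175.24 AND mask = 214.102.175.0
214.102.175.57 AND mask = 214.102.175.0
Yes, same subnet (214.102.175.0)


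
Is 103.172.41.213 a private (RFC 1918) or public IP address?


RFC 1918 private ranges:
  10.0.0.0/8 (10.0.0.0 - 10.255.255.255)
  172.16.0.0/12 (172.16.0.0 - 172.31.255.255)
  192.168.0.0/16 (192.168.0.0 - 192.168.255.255)
Public (not in any RFC 1918 range)


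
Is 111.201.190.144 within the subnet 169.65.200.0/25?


Subnet network: 169.65.200.0
Test IP AND mask: 111.201.190.128
No, 111.201.190.144 is not in 169.65.200.0/25


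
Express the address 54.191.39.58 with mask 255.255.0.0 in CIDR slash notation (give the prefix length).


Binary: 11111111.11111111.00000000.00000000
Count leading 1s
Prefix: /16


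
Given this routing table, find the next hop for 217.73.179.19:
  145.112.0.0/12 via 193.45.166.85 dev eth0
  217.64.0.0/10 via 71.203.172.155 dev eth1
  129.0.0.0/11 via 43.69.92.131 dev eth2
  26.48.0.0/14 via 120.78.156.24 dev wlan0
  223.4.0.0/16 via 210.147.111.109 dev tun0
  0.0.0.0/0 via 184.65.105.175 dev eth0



Longest prefix match for 217.73.179.19:
  /12 145.112.0.0: no
  /10 217.64.0.0: MATCH
  /11 129.0.0.0: no
  /14 26.48.0.0: no
  /16 223.4.0.0: no
  /0 0.0.0.0: MATCH
Selected: next-hop 71.203.172.155 via eth1 (matched /10)


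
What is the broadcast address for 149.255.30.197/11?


Network: 149.224.0.0/11
Host bits = 21
Set all host bits to 1:
Broadcast: 149.255.255.255


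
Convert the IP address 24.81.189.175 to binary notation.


24 = 00011000
81 = 01010001
189 = 10111101
175 = 10101111
Binary: 00011000.01010001.10111101.10101111


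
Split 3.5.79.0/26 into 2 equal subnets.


New prefix = 26 + 1 = 27
Each subnet has 32 addresses
  3.5.79.0/27
  3.5.79.32/27
Subnets: 3.5.79.0/27, 3.5.79.32/27


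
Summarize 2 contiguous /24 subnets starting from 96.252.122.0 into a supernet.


Original prefix: /24
Number of subnets: 2 = 2^1
New prefix = 24 - 1 = 23
Supernet: 96.252.122.0/23


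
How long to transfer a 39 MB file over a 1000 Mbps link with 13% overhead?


Effective throughput = 1000 * (1 - 13/100) = 870 Mbps
File size in Mb = 39 * 8 = 312 Mb
Time = 312 / 870
Time = 0.3586 seconds


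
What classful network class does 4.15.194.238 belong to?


First octet: 4
Binary: 00000100
0xxxxxxx -> Class A (1-126)
Class A, default mask 255.0.0.0 (/8)


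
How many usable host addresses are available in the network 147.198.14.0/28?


Host bits = 32 - 28 = 4
Total addresses = 2^4 = 16
Usable = total - 2 (network and broadcast)
Usable hosts: 14


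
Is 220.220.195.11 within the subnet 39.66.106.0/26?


Subnet network: 39.66.106.0
Test IP AND mask: 220.220.195.0
No, 220.220.195.11 is not in 39.66.106.0/26


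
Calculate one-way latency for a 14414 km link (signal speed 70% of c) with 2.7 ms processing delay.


Speed = 0.7 * 3e5 km/s = 210000 km/s
Propagation delay = 14414 / 210000 = 0.0686 s = 68.6381 ms
Processing delay = 2.7 ms
Total one-way latency = 71.3381 ms


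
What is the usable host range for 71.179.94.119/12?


Network: 71.176.0.0
Broadcast: 71.191.255.255
First usable = network + 1
Last usable = broadcast - 1
Range: 71.176.0.1 to 71.191.255.254


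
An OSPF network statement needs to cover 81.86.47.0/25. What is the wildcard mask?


Subnet mask: 255.255.255.128
Wildcard = 255.255.255.255 - subnet mask
255 - 255 = 0
255 - 255 = 0
255 - 255 = 0
255 - 128 = 127
Wildcard: 0.0.0.127


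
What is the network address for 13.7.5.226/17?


IP:   00001101.00000111.00000101.11100010
Mask: 11111111.11111111.10000000.00000000
AND operation:
Net:  00001101.00000111.00000000.00000000
Network: 13.7.0.0/17


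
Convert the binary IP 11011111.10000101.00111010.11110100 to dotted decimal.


11011111 = 223
10000101 = 133
00111010 = 58
11110100 = 244
IP: 223.133.58.244


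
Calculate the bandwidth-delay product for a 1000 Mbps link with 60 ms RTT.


BDP = bandwidth * RTT
= 1000 Mbps * 60 ms
= 1000 * 1e6 * 60 / 1000 bits
= 60000000 bits
= 7500000 bytes
= 7324.2188 KB
BDP = 60000000 bits (7500000 bytes)


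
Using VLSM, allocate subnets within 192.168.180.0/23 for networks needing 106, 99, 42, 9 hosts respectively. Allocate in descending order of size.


106 hosts -> /25 (126 usable): 192.168.180.0/25
99 hosts -> /25 (126 usable): 192.168.180.128/25
42 hosts -> /26 (62 usable): 192.168.181.0/26
9 hosts -> /28 (14 usable): 192.168.181.64/28
Allocation: 192.168.180.0/25 (106 hosts, 126 usable); 192.168.180.128/25 (99 hosts, 126 usable); 192.168.181.0/26 (42 hosts, 62 usable); 192.168.181.64/28 (9 hosts, 14 usable)


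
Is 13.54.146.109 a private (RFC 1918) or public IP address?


RFC 1918 private ranges:
  10.0.0.0/8 (10.0.0.0 - 10.255.255.255)
  172.16.0.0/12 (172.16.0.0 - 172.31.255.255)
  192.168.0.0/16 (192.168.0.0 - 192.168.255.255)
Public (not in any RFC 1918 range)


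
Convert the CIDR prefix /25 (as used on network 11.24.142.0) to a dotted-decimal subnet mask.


/25 means 25 network bits, 7 host bits
Binary: 11111111111111111111111110000000
Mask: 255.255.255.128


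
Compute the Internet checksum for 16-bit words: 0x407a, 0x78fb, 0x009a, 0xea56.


Sum all words (with carry folding):
+ 0x407a = 0x407a
+ 0x78fb = 0xb975
+ 0x009a = 0xba0f
+ 0xea56 = 0xa466
One's complement: ~0xa466
Checksum = 0x5b99


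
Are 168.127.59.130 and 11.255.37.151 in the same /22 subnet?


Mask: 255.255.252.0
168.127.59.130 AND mask = 168.127.56.0
11.255.37.151 AND mask = 11.255.36.0
No, different subnets (168.127.56.0 vs 11.255.36.0)


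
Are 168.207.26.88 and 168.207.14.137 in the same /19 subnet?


Mask: 255.255.224.0
168.207.26.88 AND mask = 168.207.0.0
168.207.14.137 AND mask = 168.207.0.0
Yes, same subnet (168.207.0.0)


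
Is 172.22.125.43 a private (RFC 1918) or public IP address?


RFC 1918 private ranges:
  10.0.0.0/8 (10.0.0.0 - 10.255.255.255)
  172.16.0.0/12 (172.16.0.0 - 172.31.255.255)
  192.168.0.0/16 (192.168.0.0 - 192.168.255.255)
Private (in 172.16.0.0/12)


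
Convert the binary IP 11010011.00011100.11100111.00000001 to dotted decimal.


11010011 = 211
00011100 = 28
11100111 = 231
00000001 = 1
IP: 211.28.231.1


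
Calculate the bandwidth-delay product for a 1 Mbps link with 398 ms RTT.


BDP = bandwidth * RTT
= 1 Mbps * 398 ms
= 1 * 1e6 * 398 / 1000 bits
= 398000 bits
= 49750 bytes
= 48.584 KB
BDP = 398000 bits (49750 bytes)


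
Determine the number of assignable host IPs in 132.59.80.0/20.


Host bits = 32 - 20 = 12
Total addresses = 2^12 = 4096
Usable = total - 2 (network and broadcast)
Usable hosts: 4094


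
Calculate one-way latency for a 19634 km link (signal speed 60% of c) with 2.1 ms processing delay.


Speed = 0.6 * 3e5 km/s = 180000 km/s
Propagation delay = 19634 / 180000 = 0.1091 s = 109.0778 ms
Processing delay = 2.1 ms
Total one-way latency = 111.1778 ms


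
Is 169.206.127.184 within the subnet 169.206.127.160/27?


Subnet network: 169.206.127.160
Test IP AND mask: 169.206.127.160
Yes, 169.206.127.184 is in 169.206.127.160/27


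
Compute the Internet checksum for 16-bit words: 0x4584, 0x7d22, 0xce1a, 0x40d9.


Sum all words (with carry folding):
+ 0x4584 = 0x4584
+ 0x7d22 = 0xc2a6
+ 0xce1a = 0x90c1
+ 0x40d9 = 0xd19a
One's complement: ~0xd19a
Checksum = 0x2e65


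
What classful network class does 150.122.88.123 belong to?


First octet: 150
Binary: 10010110
10xxxxxx -> Class B (128-191)
Class B, default mask 255.255.0.0 (/16)


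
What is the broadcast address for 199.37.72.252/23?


Network: 199.37.72.0/23
Host bits = 9
Set all host bits to 1:
Broadcast: 199.37.73.255


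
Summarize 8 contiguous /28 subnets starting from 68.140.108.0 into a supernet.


Original prefix: /28
Number of subnets: 8 = 2^3
New prefix = 28 - 3 = 25
Supernet: 68.140.108.0/25


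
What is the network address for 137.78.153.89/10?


IP:   10001001.01001110.10011001.01011001
Mask: 11111111.11000000.00000000.00000000
AND operation:
Net:  10001001.01000000.00000000.00000000
Network: 137.64.0.0/10


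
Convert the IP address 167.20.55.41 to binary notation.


167 = 10100111
20 = 00010100
55 = 00110111
41 = 00101001
Binary: 10100111.00010100.00110111.00101001


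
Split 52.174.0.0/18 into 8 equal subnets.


New prefix = 18 + 3 = 21
Each subnet has 2048 addresses
  52.174.0.0/21
  52.174.8.0/21
  52.174.16.0/21
  52.174.24.0/21
  52.174.32.0/21
  52.174.40.0/21
  52.174.48.0/21
  52.174.56.0/21
Subnets: 52.174.0.0/21, 52.174.8.0/21, 52.174.16.0/21, 52.174.24.0/21, 52.174.32.0/21, 52.174.40.0/21, 52.174.48.0/21, 52.174.56.0/21


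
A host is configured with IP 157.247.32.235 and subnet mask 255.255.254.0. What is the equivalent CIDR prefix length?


Binary: 11111111.11111111.11111110.00000000
Count leading 1s
Prefix: /23


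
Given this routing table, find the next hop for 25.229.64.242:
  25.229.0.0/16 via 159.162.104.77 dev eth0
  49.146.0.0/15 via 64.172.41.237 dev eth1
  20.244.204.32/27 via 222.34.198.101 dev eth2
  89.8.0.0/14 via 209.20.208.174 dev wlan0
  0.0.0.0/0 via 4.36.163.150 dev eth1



Longest prefix match for 25.229.64.242:
  /16 25.229.0.0: MATCH
  /15 49.146.0.0: no
  /27 20.244.204.32: no
  /14 89.8.0.0: no
  /0 0.0.0.0: MATCH
Selected: next-hop 159.162.104.77 via eth0 (matched /16)


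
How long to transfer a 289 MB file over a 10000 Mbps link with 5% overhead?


Effective throughput = 10000 * (1 - 5/100) = 9500 Mbps
File size in Mb = 289 * 8 = 2312 Mb
Time = 2312 / 9500
Time = 0.2434 seconds


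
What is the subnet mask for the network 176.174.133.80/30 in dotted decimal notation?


/30 means 30 network bits, 2 host bits
Binary: 11111111111111111111111111111100
Mask: 255.255.255.252


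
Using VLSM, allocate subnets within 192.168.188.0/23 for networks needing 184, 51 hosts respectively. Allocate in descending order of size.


184 hosts -> /24 (254 usable): 192.168.188.0/24
51 hosts -> /26 (62 usable): 192.168.189.0/26
Allocation: 192.168.188.0/24 (184 hosts, 254 usable); 192.168.189.0/26 (51 hosts, 62 usable)


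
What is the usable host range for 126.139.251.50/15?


Network: 126.138.0.0
Broadcast: 126.139.255.255
First usable = network + 1
Last usable = broadcast - 1
Range: 126.138.0.1 to 126.139.255.254


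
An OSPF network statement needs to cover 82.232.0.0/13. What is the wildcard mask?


Subnet mask: 255.248.0.0
Wildcard = 255.255.255.255 - subnet mask
255 - 255 = 0
255 - 248 = 7
255 - 0 = 255
255 - 0 = 255
Wildcard: 0.7.255.255


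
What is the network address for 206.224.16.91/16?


IP:   11001110.11100000.00010000.01011011
Mask: 11111111.11111111.00000000.00000000
AND operation:
Net:  11001110.11100000.00000000.00000000
Network: 206.224.0.0/16


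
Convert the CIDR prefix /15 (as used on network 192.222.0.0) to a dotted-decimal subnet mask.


/15 means 15 network bits, 17 host bits
Binary: 11111111111111100000000000000000
Mask: 255.254.0.0


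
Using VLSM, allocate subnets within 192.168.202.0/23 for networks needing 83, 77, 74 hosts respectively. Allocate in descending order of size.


83 hosts -> /25 (126 usable): 192.168.202.0/25
77 hosts -> /25 (126 usable): 192.168.202.128/25
74 hosts -> /25 (126 usable): 192.168.203.0/25
Allocation: 192.168.202.0/25 (83 hosts, 126 usable); 192.168.202.128/25 (77 hosts, 126 usable); 192.168.203.0/25 (74 hosts, 126 usable)


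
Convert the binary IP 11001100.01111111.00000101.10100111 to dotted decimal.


11001100 = 204
01111111 = 127
00000101 = 5
10100111 = 167
IP: 204.127.5.167


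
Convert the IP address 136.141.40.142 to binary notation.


136 = 10001000
141 = 10001101
40 = 00101000
142 = 10001110
Binary: 10001000.10001101.00101000.10001110


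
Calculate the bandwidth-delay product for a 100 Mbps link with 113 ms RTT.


BDP = bandwidth * RTT
= 100 Mbps * 113 ms
= 100 * 1e6 * 113 / 1000 bits
= 11300000 bits
= 1412500 bytes
= 1379.3945 KB
BDP = 11300000 bits (1412500 bytes)


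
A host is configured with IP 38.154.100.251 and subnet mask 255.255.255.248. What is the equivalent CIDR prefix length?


Binary: 11111111.11111111.11111111.11111000
Count leading 1s
Prefix: /29


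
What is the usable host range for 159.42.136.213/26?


Network: 159.42.136.192
Broadcast: 159.42.136.255
First usable = network + 1
Last usable = broadcast - 1
Range: 159.42.136.193 to 159.42.136.254


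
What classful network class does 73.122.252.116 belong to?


First octet: 73
Binary: 01001001
0xxxxxxx -> Class A (1-126)
Class A, default mask 255.0.0.0 (/8)


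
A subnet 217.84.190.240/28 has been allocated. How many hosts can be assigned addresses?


Host bits = 32 - 28 = 4
Total addresses = 2^4 = 16
Usable = total - 2 (network and broadcast)
Usable hosts: 14


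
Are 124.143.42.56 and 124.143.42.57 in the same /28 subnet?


Mask: 255.255.255.240
124.143.42.56 AND mask = 124.143.42.48
124.143.42.57 AND mask = 124.143.42.48
Yes, same subnet (124.143.42.48)


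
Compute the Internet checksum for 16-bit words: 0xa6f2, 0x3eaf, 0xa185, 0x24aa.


Sum all words (with carry folding):
+ 0xa6f2 = 0xa6f2
+ 0x3eaf = 0xe5a1
+ 0xa185 = 0x8727
+ 0x24aa = 0xabd1
One's complement: ~0xabd1
Checksum = 0x542e


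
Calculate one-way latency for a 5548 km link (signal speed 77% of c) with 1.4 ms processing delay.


Speed = 0.77 * 3e5 km/s = 231000 km/s
Propagation delay = 5548 / 231000 = 0.024 s = 24.0173 ms
Processing delay = 1.4 ms
Total one-way latency = 25.4173 ms


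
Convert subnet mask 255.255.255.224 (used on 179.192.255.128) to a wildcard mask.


Subnet mask: 255.255.255.224
Wildcard = 255.255.255.255 - subnet mask
255 - 255 = 0
255 - 255 = 0
255 - 255 = 0
255 - 224 = 31
Wildcard: 0.0.0.31


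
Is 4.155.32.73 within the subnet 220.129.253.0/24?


Subnet network: 220.129.253.0
Test IP AND mask: 4.155.32.0
No, 4.155.32.73 is not in 220.129.253.0/24


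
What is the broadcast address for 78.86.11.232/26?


Network: 78.86.11.192/26
Host bits = 6
Set all host bits to 1:
Broadcast: 78.86.11.255


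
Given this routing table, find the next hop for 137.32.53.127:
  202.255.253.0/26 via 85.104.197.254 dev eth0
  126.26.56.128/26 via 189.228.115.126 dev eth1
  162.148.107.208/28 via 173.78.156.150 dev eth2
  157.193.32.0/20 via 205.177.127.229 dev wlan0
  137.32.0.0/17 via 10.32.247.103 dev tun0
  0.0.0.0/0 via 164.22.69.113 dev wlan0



Longest prefix match for 137.32.53.127:
  /26 202.255.253.0: no
  /26 126.26.56.128: no
  /28 162.148.107.208: no
  /20 157.193.32.0: no
  /17 137.32.0.0: MATCH
  /0 0.0.0.0: MATCH
Selected: next-hop 10.32.247.103 via tun0 (matched /17)


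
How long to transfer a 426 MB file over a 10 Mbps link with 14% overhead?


Effective throughput = 10 * (1 - 14/100) = 8.6 Mbps
File size in Mb = 426 * 8 = 3408 Mb
Time = 3408 / 8.6
Time = 396.2791 seconds


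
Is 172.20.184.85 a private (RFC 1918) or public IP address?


RFC 1918 private ranges:
  10.0.0.0/8 (10.0.0.0 - 10.255.255.255)
  172.16.0.0/12 (172.16.0.0 - 172.31.255.255)
  192.168.0.0/16 (192.168.0.0 - 192.168.255.255)
Private (in 172.16.0.0/12)


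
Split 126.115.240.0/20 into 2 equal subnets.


New prefix = 20 + 1 = 21
Each subnet has 2048 addresses
  126.115.240.0/21
  126.115.248.0/21
Subnets: 126.115.240.0/21, 126.115.248.0/21


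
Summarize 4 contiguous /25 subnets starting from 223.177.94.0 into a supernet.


Original prefix: /25
Number of subnets: 4 = 2^2
New prefix = 25 - 2 = 23
Supernet: 223.177.94.0/23


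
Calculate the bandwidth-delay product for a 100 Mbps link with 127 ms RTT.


BDP = bandwidth * RTT
= 100 Mbps * 127 ms
= 100 * 1e6 * 127 / 1000 bits
= 12700000 bits
= 1587500 bytes
= 1550.293 KB
BDP = 12700000 bits (1587500 bytes)


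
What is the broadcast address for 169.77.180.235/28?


Network: 169.77.180.224/28
Host bits = 4
Set all host bits to 1:
Broadcast: 169.77.180.239


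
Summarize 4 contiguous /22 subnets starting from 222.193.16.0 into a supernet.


Original prefix: /22
Number of subnets: 4 = 2^2
New prefix = 22 - 2 = 20
Supernet: 222.193.16.0/20


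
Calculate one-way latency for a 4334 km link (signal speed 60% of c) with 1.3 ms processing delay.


Speed = 0.6 * 3e5 km/s = 180000 km/s
Propagation delay = 4334 / 180000 = 0.0241 s = 24.0778 ms
Processing delay = 1.3 ms
Total one-way latency = 25.3778 ms


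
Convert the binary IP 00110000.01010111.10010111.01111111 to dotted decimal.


00110000 = 48
01010111 = 87
10010111 = 151
01111111 = 127
IP: 48.87.151.127


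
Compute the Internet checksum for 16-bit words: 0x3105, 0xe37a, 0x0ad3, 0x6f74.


Sum all words (with carry folding):
+ 0x3105 = 0x3105
+ 0xe37a = 0x1480
+ 0x0ad3 = 0x1f53
+ 0x6f74 = 0x8ec7
One's complement: ~0x8ec7
Checksum = 0x7138


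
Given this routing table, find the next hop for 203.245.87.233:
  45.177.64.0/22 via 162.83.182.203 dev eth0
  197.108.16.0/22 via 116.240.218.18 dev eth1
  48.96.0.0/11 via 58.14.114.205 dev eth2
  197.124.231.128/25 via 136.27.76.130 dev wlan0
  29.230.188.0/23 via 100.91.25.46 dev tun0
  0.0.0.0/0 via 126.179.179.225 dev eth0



Longest prefix match for 203.245.87.233:
  /22 45.177.64.0: no
  /22 197.108.16.0: no
  /11 48.96.0.0: no
  /25 197.124.231.128: no
  /23 29.230.188.0: no
  /0 0.0.0.0: MATCH
Selected: next-hop 126.179.179.225 via eth0 (matched /0)


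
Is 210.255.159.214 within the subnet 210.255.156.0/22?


Subnet network: 210.255.156.0
Test IP AND mask: 210.255.156.0
Yes, 210.255.159.214 is in 210.255.156.0/22


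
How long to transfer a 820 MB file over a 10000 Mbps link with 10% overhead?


Effective throughput = 10000 * (1 - 10/100) = 9000 Mbps
File size in Mb = 820 * 8 = 6560 Mb
Time = 6560 / 9000
Time = 0.7289 seconds


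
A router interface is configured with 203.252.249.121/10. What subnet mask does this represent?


/10 means 10 network bits, 22 host bits
Binary: 11111111110000000000000000000000
Mask: 255.192.0.0


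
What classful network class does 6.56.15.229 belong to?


First octet: 6
Binary: 00000110
0xxxxxxx -> Class A (1-126)
Class A, default mask 255.0.0.0 (/8)


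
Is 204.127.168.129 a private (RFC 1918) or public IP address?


RFC 1918 private ranges:
  10.0.0.0/8 (10.0.0.0 - 10.255.255.255)
  172.16.0.0/12 (172.16.0.0 - 172.31.255.255)
  192.168.0.0/16 (192.168.0.0 - 192.168.255.255)
Public (not in any RFC 1918 range)


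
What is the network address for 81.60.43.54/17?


IP:   01010001.00111100.00101011.00110110
Mask: 11111111.11111111.10000000.00000000
AND operation:
Net:  01010001.00111100.00000000.00000000
Network: 81.60.0.0/17


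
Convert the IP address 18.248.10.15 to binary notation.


18 = 00010010
248 = 11111000
10 = 00001010
15 = 00001111
Binary: 00010010.11111000.00001010.00001111


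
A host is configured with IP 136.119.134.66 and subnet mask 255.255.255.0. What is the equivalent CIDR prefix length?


Binary: 11111111.11111111.11111111.00000000
Count leading 1s
Prefix: /24


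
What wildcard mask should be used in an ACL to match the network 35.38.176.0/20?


Subnet mask: 255.255.240.0
Wildcard = 255.255.255.255 - subnet mask
255 - 255 = 0
255 - 255 = 0
255 - 240 = 15
255 - 0 = 255
Wildcard: 0.0.15.255


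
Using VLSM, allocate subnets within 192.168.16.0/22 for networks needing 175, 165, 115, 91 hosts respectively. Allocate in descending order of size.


175 hosts -> /24 (254 usable): 192.168.16.0/24
165 hosts -> /24 (254 usable): 192.168.17.0/24
115 hosts -> /25 (126 usable): 192.168.18.0/25
91 hosts -> /25 (126 usable): 192.168.18.128/25
Allocation: 192.168.16.0/24 (175 hosts, 254 usable); 192.168.17.0/24 (165 hosts, 254 usable); 192.168.18.0/25 (115 hosts, 126 usable); 192.168.18.128/25 (91 hosts, 126 usable)


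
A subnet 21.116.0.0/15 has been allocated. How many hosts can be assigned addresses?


Host bits = 32 - 15 = 17
Total addresses = 2^17 = 131072
Usable = total - 2 (network and broadcast)
Usable hosts: 131070


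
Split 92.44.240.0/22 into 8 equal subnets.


New prefix = 22 + 3 = 25
Each subnet has 128 addresses
  92.44.240.0/25
  92.44.240.128/25
  92.44.241.0/25
  92.44.241.128/25
  92.44.242.0/25
  92.44.242.128/25
  92.44.243.0/25
  92.44.243.128/25
Subnets: 92.44.240.0/25, 92.44.240.128/25, 92.44.241.0/25, 92.44.241.128/25, 92.44.242.0/25, 92.44.242.128/25, 92.44.243.0/25, 92.44.243.128/25


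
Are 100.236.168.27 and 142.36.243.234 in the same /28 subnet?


Mask: 255.255.255.240
100.236.168.27 AND mask = 100.236.168.16
142.36.243.234 AND mask = 142.36.243.224
No, different subnets (100.236.168.16 vs 142.36.243.224)


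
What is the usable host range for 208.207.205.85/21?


Network: 208.207.200.0
Broadcast: 208.207.207.255
First usable = network + 1
Last usable = broadcast - 1
Range: 208.207.200.1 to 208.207.207.254


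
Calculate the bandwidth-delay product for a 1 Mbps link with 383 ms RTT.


BDP = bandwidth * RTT
= 1 Mbps * 383 ms
= 1 * 1e6 * 383 / 1000 bits
= 383000 bits
= 47875 bytes
= 46.7529 KB
BDP = 383000 bits (47875 bytes)


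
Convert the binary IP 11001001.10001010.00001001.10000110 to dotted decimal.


11001001 = 201
10001010 = 138
00001001 = 9
10000110 = 134
IP: 201.138.9.134


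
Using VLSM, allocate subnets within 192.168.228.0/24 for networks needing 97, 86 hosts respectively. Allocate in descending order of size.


97 hosts -> /25 (126 usable): 192.168.228.0/25
86 hosts -> /25 (126 usable): 192.168.228.128/25
Allocation: 192.168.228.0/25 (97 hosts, 126 usable); 192.168.228.128/25 (86 hosts, 126 usable)


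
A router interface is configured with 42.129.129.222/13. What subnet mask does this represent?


/13 means 13 network bits, 19 host bits
Binary: 11111111111110000000000000000000
Mask: 255.248.0.0


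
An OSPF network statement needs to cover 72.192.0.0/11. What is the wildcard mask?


Subnet mask: 255.224.0.0
Wildcard = 255.255.255.255 - subnet mask
255 - 255 = 0
255 - 224 = 31
255 - 0 = 255
255 - 0 = 255
Wildcard: 0.31.255.255


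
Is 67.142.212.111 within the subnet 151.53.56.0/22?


Subnet network: 151.53.56.0
Test IP AND mask: 67.142.212.0
No, 67.142.212.111 is not in 151.53.56.0/22


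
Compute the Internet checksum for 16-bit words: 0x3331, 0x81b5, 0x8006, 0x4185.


Sum all words (with carry folding):
+ 0x3331 = 0x3331
+ 0x81b5 = 0xb4e6
+ 0x8006 = 0x34ed
+ 0x4185 = 0x7672
One's complement: ~0x7672
Checksum = 0x898d


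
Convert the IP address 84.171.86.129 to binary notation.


84 = 01010100
171 = 10101011
86 = 01010110
129 = 10000001
Binary: 01010100.10101011.01010110.10000001


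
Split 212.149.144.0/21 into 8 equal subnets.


New prefix = 21 + 3 = 24
Each subnet has 256 addresses
  212.149.144.0/24
  212.149.145.0/24
  212.149.146.0/24
  212.149.147.0/24
  212.149.148.0/24
  212.149.149.0/24
  212.149.150.0/24
  212.149.151.0/24
Subnets: 212.149.144.0/24, 212.149.145.0/24, 212.149.146.0/24, 212.149.147.0/24, 212.149.148.0/24, 212.149.149.0/24, 212.149.150.0/24, 212.149.151.0/24


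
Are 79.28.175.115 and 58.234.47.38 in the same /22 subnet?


Mask: 255.255.252.0
79.28.175.115 AND mask = 79.28.172.0
58.234.47.38 AND mask = 58.234.44.0
No, different subnets (79.28.172.0 vs 58.234.44.0)


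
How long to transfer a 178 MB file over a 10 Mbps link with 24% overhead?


Effective throughput = 10 * (1 - 24/100) = 7.6 Mbps
File size in Mb = 178 * 8 = 1424 Mb
Time = 1424 / 7.6
Time = 187.3684 seconds


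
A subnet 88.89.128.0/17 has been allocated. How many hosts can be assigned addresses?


Host bits = 32 - 17 = 15
Total addresses = 2^15 = 32768
Usable = total - 2 (network and broadcast)
Usable hosts: 32766


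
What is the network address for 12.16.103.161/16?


IP:   00001100.00010000.01100111.10100001
Mask: 11111111.11111111.00000000.00000000
AND operation:
Net:  00001100.00010000.00000000.00000000
Network: 12.16.0.0/16


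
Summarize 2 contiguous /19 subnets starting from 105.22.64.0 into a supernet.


Original prefix: /19
Number of subnets: 2 = 2^1
New prefix = 19 - 1 = 18
Supernet: 105.22.64.0/18


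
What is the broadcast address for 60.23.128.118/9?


Network: 60.0.0.0/9
Host bits = 23
Set all host bits to 1:
Broadcast: 60.127.255.255


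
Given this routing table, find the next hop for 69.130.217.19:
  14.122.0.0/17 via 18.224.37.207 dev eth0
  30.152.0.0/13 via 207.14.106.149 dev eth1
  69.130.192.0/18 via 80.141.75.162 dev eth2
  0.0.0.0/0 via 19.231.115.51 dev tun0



Longest prefix match for 69.130.217.19:
  /17 14.122.0.0: no
  /13 30.152.0.0: no
  /18 69.130.192.0: MATCH
  /0 0.0.0.0: MATCH
Selected: next-hop 80.141.75.162 via eth2 (matched /18)


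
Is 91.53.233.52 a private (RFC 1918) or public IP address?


RFC 1918 private ranges:
  10.0.0.0/8 (10.0.0.0 - 10.255.255.255)
  172.16.0.0/12 (172.16.0.0 - 172.31.255.255)
  192.168.0.0/16 (192.168.0.0 - 192.168.255.255)
Public (not in any RFC 1918 range)


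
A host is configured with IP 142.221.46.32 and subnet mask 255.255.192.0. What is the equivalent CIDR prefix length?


Binary: 11111111.11111111.11000000.00000000
Count leading 1s
Prefix: /18


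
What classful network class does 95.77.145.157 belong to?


First octet: 95
Binary: 01011111
0xxxxxxx -> Class A (1-126)
Class A, default mask 255.0.0.0 (/8)


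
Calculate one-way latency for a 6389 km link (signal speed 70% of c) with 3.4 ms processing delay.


Speed = 0.7 * 3e5 km/s = 210000 km/s
Propagation delay = 6389 / 210000 = 0.0304 s = 30.4238 ms
Processing delay = 3.4 ms
Total one-way latency = 33.8238 ms


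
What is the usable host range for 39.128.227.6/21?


Network: 39.128.224.0
Broadcast: 39.128.231.255
First usable = network + 1
Last usable = broadcast - 1
Range: 39.128.224.1 to 39.128.231.254


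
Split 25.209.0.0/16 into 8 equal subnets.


New prefix = 16 + 3 = 19
Each subnet has 8192 addresses
  25.209.0.0/19
  25.209.32.0/19
  25.209.64.0/19
  25.209.96.0/19
  25.209.128.0/19
  25.209.160.0/19
  25.209.192.0/19
  25.209.224.0/19
Subnets: 25.209.0.0/19, 25.209.32.0/19, 25.209.64.0/19, 25.209.96.0/19, 25.209.128.0/19, 25.209.160.0/19, 25.209.192.0/19, 25.209.224.0/19


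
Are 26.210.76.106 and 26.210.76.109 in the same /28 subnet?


Mask: 255.255.255.240
26.210.76.106 AND mask = 26.210.76.96
26.210.76.109 AND mask = 26.210.76.96
Yes, same subnet (26.210.76.96)


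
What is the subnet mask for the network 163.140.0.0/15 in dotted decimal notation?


/15 means 15 network bits, 17 host bits
Binary: 11111111111111100000000000000000
Mask: 255.254.0.0


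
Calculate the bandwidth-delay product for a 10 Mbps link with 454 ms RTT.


BDP = bandwidth * RTT
= 10 Mbps * 454 ms
= 10 * 1e6 * 454 / 1000 bits
= 4540000 bits
= 567500 bytes
= 554.1992 KB
BDP = 4540000 bits (567500 bytes)


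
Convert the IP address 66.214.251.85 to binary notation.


66 = 01000010
214 = 11010110
251 = 11111011
85 = 01010101
Binary: 01000010.11010110.11111011.01010101


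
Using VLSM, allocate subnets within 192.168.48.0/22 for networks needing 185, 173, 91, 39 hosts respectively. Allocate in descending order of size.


185 hosts -> /24 (254 usable): 192.168.48.0/24
173 hosts -> /24 (254 usable): 192.168.49.0/24
91 hosts -> /25 (126 usable): 192.168.50.0/25
39 hosts -> /26 (62 usable): 192.168.50.128/26
Allocation: 192.168.48.0/24 (185 hosts, 254 usable); 192.168.49.0/24 (173 hosts, 254 usable); 192.168.50.0/25 (91 hosts, 126 usable); 192.168.50.128/26 (39 hosts, 62 usable)


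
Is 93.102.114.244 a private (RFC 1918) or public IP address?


RFC 1918 private ranges:
  10.0.0.0/8 (10.0.0.0 - 10.255.255.255)
  172.16.0.0/12 (172.16.0.0 - 172.31.255.255)
  192.168.0.0/16 (192.168.0.0 - 192.168.255.255)
Public (not in any RFC 1918 range)


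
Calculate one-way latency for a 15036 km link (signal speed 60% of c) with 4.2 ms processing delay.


Speed = 0.6 * 3e5 km/s = 180000 km/s
Propagation delay = 15036 / 180000 = 0.0835 s = 83.5333 ms
Processing delay = 4.2 ms
Total one-way latency = 87.7333 ms


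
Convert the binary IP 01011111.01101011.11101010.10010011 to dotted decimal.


01011111 = 95
01101011 = 107
11101010 = 234
10010011 = 147
IP: 95.107.234.147


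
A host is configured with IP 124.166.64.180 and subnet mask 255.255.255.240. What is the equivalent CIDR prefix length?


Binary: 11111111.11111111.11111111.11110000
Count leading 1s
Prefix: /28


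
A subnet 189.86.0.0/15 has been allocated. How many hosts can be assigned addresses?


Host bits = 32 - 15 = 17
Total addresses = 2^17 = 131072
Usable = total - 2 (network and broadcast)
Usable hosts: 131070


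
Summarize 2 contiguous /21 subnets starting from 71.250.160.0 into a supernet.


Original prefix: /21
Number of subnets: 2 = 2^1
New prefix = 21 - 1 = 20
Supernet: 71.250.160.0/20


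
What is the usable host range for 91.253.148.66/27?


Network: 91.253.148.64
Broadcast: 91.253.148.95
First usable = network + 1
Last usable = broadcast - 1
Range: 91.253.148.65 to 91.253.148.94


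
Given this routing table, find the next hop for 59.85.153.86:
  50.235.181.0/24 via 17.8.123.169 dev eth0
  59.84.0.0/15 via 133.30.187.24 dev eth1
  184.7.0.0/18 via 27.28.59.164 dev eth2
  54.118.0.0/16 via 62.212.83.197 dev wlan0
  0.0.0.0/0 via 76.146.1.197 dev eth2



Longest prefix match for 59.85.153.86:
  /24 50.235.181.0: no
  /15 59.84.0.0: MATCH
  /18 184.7.0.0: no
  /16 54.118.0.0: no
  /0 0.0.0.0: MATCH
Selected: next-hop 133.30.187.24 via eth1 (matched /15)


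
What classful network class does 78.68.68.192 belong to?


First octet: 78
Binary: 01001110
0xxxxxxx -> Class A (1-126)
Class A, default mask 255.0.0.0 (/8)


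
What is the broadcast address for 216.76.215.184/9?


Network: 216.0.0.0/9
Host bits = 23
Set all host bits to 1:
Broadcast: 216.127.255.255


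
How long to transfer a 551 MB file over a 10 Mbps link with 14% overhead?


Effective throughput = 10 * (1 - 14/100) = 8.6 Mbps
File size in Mb = 551 * 8 = 4408 Mb
Time = 4408 / 8.6
Time = 512.5581 seconds


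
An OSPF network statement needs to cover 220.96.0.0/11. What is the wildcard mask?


Subnet mask: 255.224.0.0
Wildcard = 255.255.255.255 - subnet mask
255 - 255 = 0
255 - 224 = 31
255 - 0 = 255
255 - 0 = 255
Wildcard: 0.31.255.255


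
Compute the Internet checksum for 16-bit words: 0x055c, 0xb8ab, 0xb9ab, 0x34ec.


Sum all words (with carry folding):
+ 0x055c = 0x055c
+ 0xb8ab = 0xbe07
+ 0xb9ab = 0x77b3
+ 0x34ec = 0xac9f
One's complement: ~0xac9f
Checksum = 0x5360


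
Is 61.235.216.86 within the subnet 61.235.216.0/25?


Subnet network: 61.235.216.0
Test IP AND mask: 61.235.216.0
Yes, 61.235.216.86 is in 61.235.216.0/25


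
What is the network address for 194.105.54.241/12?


IP:   11000010.01101001.00110110.11110001
Mask: 11111111.11110000.00000000.00000000
AND operation:
Net:  11000010.01100000.00000000.00000000
Network: 194.96.0.0/12


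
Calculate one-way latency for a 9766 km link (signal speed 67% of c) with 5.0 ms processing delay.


Speed = 0.67 * 3e5 km/s = 201000 km/s
Propagation delay = 9766 / 201000 = 0.0486 s = 48.5871 ms
Processing delay = 5.0 ms
Total one-way latency = 53.5871 ms


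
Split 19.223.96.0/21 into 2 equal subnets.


New prefix = 21 + 1 = 22
Each subnet has 1024 addresses
  19.223.96.0/22
  19.223.100.0/22
Subnets: 19.223.96.0/22, 19.223.100.0/22


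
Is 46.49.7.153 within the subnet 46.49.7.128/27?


Subnet network: 46.49.7.128
Test IP AND mask: 46.49.7.128
Yes, 46.49.7.153 is in 46.49.7.128/27


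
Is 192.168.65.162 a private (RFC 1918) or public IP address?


RFC 1918 private ranges:
  10.0.0.0/8 (10.0.0.0 - 10.255.255.255)
  172.16.0.0/12 (172.16.0.0 - 172.31.255.255)
  192.168.0.0/16 (192.168.0.0 - 192.168.255.255)
Private (in 192.168.0.0/16)


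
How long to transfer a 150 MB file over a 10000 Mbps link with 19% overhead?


Effective throughput = 10000 * (1 - 19/100) = 8100.0 Mbps
File size in Mb = 150 * 8 = 1200 Mb
Time = 1200 / 8100.0
Time = 0.1481 seconds


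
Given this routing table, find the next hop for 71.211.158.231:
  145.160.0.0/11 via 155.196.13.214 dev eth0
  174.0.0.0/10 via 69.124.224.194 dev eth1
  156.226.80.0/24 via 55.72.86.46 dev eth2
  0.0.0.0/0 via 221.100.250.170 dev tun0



Longest prefix match for 71.211.158.231:
  /11 145.160.0.0: no
  /10 174.0.0.0: no
  /24 156.226.80.0: no
  /0 0.0.0.0: MATCH
Selected: next-hop 221.100.250.170 via tun0 (matched /0)


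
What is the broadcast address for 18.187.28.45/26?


Network: 18.187.28.0/26
Host bits = 6
Set all host bits to 1:
Broadcast: 18.187.28.63


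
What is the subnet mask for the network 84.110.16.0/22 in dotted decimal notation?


/22 means 22 network bits, 10 host bits
Binary: 11111111111111111111110000000000
Mask: 255.255.252.0


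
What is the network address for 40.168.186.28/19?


IP:   00101000.10101000.10111010.00011100
Mask: 11111111.11111111.11100000.00000000
AND operation:
Net:  00101000.10101000.10100000.00000000
Network: 40.168.160.0/19


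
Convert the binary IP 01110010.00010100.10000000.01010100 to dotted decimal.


01110010 = 114
00010100 = 20
10000000 = 128
01010100 = 84
IP: 114.20.128.84


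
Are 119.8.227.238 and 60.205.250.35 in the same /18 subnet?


Mask: 255.255.192.0
119.8.227.238 AND mask = 119.8.192.0
60.205.250.35 AND mask = 60.205.192.0
No, different subnets (119.8.192.0 vs 60.205.192.0)


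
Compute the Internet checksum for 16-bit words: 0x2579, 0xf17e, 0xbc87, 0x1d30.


Sum all words (with carry folding):
+ 0x2579 = 0x2579
+ 0xf17e = 0x16f8
+ 0xbc87 = 0xd37f
+ 0x1d30 = 0xf0af
One's complement: ~0xf0af
Checksum = 0x0f50


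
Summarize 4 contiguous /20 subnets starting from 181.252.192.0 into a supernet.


Original prefix: /20
Number of subnets: 4 = 2^2
New prefix = 20 - 2 = 18
Supernet: 181.252.192.0/18


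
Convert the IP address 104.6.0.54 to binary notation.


104 = 01101000
6 = 00000110
0 = 00000000
54 = 00110110
Binary: 01101000.00000110.00000000.00110110


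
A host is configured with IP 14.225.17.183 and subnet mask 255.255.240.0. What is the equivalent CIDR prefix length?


Binary: 11111111.11111111.11110000.00000000
Count leading 1s
Prefix: /20


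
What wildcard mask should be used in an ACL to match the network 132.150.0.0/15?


Subnet mask: 255.254.0.0
Wildcard = 255.255.255.255 - subnet mask
255 - 255 = 0
255 - 254 = 1
255 - 0 = 255
255 - 0 = 255
Wildcard: 0.1.255.255


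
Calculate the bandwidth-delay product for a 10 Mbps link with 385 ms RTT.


BDP = bandwidth * RTT
= 10 Mbps * 385 ms
= 10 * 1e6 * 385 / 1000 bits
= 3850000 bits
= 481250 bytes
= 469.9707 KB
BDP = 3850000 bits (481250 bytes)


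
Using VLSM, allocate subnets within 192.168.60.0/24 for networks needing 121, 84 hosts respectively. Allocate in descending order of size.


121 hosts -> /25 (126 usable): 192.168.60.0/25
84 hosts -> /25 (126 usable): 192.168.60.128/25
Allocation: 192.168.60.0/25 (121 hosts, 126 usable); 192.168.60.128/25 (84 hosts, 126 usable)


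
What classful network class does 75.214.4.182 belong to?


First octet: 75
Binary: 01001011
0xxxxxxx -> Class A (1-126)
Class A, default mask 255.0.0.0 (/8)


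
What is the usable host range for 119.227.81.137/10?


Network: 119.192.0.0
Broadcast: 119.255.255.255
First usable = network + 1
Last usable = broadcast - 1
Range: 119.192.0.1 to 119.255.255.254


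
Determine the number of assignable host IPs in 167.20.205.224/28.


Host bits = 32 - 28 = 4
Total addresses = 2^4 = 16
Usable = total - 2 (network and broadcast)
Usable hosts: 14


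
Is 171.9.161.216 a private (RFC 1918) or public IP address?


RFC 1918 private ranges:
  10.0.0.0/8 (10.0.0.0 - 10.255.255.255)
  172.16.0.0/12 (172.16.0.0 - 172.31.255.255)
  192.168.0.0/16 (192.168.0.0 - 192.168.255.255)
Public (not in any RFC 1918 range)


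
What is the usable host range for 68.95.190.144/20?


Network: 68.95.176.0
Broadcast: 68.95.191.255
First usable = network + 1
Last usable = broadcast - 1
Range: 68.95.176.1 to 68.95.191.254


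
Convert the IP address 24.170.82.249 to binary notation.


24 = 00011000
170 = 10101010
82 = 01010010
249 = 11111001
Binary: 00011000.10101010.01010010.11111001


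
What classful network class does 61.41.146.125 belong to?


First octet: 61
Binary: 00111101
0xxxxxxx -> Class A (1-126)
Class A, default mask 255.0.0.0 (/8)


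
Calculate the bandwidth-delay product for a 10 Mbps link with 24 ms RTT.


BDP = bandwidth * RTT
= 10 Mbps * 24 ms
= 10 * 1e6 * 24 / 1000 bits
= 240000 bits
= 30000 bytes
= 29.2969 KB
BDP = 240000 bits (30000 bytes)


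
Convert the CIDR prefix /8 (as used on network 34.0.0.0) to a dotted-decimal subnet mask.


/8 means 8 network bits, 24 host bits
Binary: 11111111000000000000000000000000
Mask: 255.0.0.0


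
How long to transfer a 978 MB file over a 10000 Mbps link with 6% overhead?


Effective throughput = 10000 * (1 - 6/100) = 9400 Mbps
File size in Mb = 978 * 8 = 7824 Mb
Time = 7824 / 9400
Time = 0.8323 seconds


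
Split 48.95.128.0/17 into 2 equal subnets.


New prefix = 17 + 1 = 18
Each subnet has 16384 addresses
  48.95.128.0/18
  48.95.192.0/18
Subnets: 48.95.128.0/18, 48.95.192.0/18


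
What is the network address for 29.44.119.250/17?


IP:   00011101.00101100.01110111.11111010
Mask: 11111111.11111111.10000000.00000000
AND operation:
Net:  00011101.00101100.00000000.00000000
Network: 29.44.0.0/17


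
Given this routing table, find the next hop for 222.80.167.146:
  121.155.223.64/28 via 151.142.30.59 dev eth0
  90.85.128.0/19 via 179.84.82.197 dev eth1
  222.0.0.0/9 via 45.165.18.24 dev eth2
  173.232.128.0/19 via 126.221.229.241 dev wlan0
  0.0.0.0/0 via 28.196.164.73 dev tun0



Longest prefix match for 222.80.167.146:
  /28 121.155.223.64: no
  /19 90.85.128.0: no
  /9 222.0.0.0: MATCH
  /19 173.232.128.0: no
  /0 0.0.0.0: MATCH
Selected: next-hop 45.165.18.24 via eth2 (matched /9)


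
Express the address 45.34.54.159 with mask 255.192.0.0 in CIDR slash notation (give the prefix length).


Binary: 11111111.11000000.00000000.00000000
Count leading 1s
Prefix: /10


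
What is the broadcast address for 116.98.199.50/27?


Network: 116.98.199.32/27
Host bits = 5
Set all host bits to 1:
Broadcast: 116.98.199.63


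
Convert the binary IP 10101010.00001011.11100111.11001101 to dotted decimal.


10101010 = 170
00001011 = 11
11100111 = 231
11001101 = 205
IP: 170.11.231.205


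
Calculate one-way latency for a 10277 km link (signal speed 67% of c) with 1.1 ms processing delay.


Speed = 0.67 * 3e5 km/s = 201000 km/s
Propagation delay = 10277 / 201000 = 0.0511 s = 51.1294 ms
Processing delay = 1.1 ms
Total one-way latency = 52.2294 ms


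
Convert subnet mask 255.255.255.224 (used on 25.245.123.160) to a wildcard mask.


Subnet mask: 255.255.255.224
Wildcard = 255.255.255.255 - subnet mask
255 - 255 = 0
255 - 255 = 0
255 - 255 = 0
255 - 224 = 31
Wildcard: 0.0.0.31


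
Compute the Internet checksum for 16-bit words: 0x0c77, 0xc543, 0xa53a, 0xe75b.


Sum all words (with carry folding):
+ 0x0c77 = 0x0c77
+ 0xc543 = 0xd1ba
+ 0xa53a = 0x76f5
+ 0xe75b = 0x5e51
One's complement: ~0x5e51
Checksum = 0xa1ae


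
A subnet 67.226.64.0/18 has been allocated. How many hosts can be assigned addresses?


Host bits = 32 - 18 = 14
Total addresses = 2^14 = 16384
Usable = total - 2 (network and broadcast)
Usable hosts: 16382


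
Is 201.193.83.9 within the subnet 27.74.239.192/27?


Subnet network: 27.74.239.192
Test IP AND mask: 201.193.83.0
No, 201.193.83.9 is not in 27.74.239.192/27
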